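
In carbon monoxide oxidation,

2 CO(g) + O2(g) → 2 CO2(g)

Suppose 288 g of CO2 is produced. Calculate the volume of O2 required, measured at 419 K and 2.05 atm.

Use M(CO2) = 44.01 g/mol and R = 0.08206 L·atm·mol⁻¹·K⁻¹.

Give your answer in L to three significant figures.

54.9 L

n(CO2) = 288.0 / 44.01 = 6.544 mol
n(O2) = (1/2) × 6.544 = 3.272 mol
V = nRT/P = 3.272 × 0.08206 × 419 / 2.05 = 54.88 L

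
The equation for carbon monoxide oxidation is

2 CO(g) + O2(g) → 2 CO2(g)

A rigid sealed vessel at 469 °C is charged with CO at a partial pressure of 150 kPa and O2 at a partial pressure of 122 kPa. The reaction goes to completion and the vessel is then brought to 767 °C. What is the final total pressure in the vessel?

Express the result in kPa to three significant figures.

With V and T fixed, P_i ∝ n_i, so the mole ratios apply directly to partial pressures at 469 °C.
P(O2) required for 150 kPa of CO = (1/2) × 150 = 75.00 kPa; available 122 kPa, so CO is limiting.
P(O2) remaining = 122 − (1/2) × 150 = 47.00 kPa
P(gaseous products) = (2)/2 × 150 = 150.0 kPa
P_total at 469 °C = 47.00 + 150.0 = 197.0 kPa
Scaling to 767 °C: P = 197.0 × 1040.15/742.15 = 276.1 kPa

276 kPa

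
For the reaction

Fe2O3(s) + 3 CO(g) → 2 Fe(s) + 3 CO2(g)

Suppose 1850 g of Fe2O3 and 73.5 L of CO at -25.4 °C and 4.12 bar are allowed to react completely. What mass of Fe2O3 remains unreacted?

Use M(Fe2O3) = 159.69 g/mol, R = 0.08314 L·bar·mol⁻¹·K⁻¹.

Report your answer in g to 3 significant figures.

n(Fe2O3) = 1850 / 159.69 = 11.58 mol
n(CO) = PV/RT = (4.12 × 73.5) / (0.08314 × 247.75) = 14.70 mol
For 11.58 mol Fe2O3, stoichiometry requires (3/1) × 11.58 = 34.74 mol CO; 14.70 mol is available, so CO is limiting.
n(Fe2O3) consumed = (1/3) × 14.70 = 4.900 mol; remaining = 11.58 − 4.900 = 6.680 mol
m(Fe2O3) = 6.680 × 159.69 = 1067 g

1070 g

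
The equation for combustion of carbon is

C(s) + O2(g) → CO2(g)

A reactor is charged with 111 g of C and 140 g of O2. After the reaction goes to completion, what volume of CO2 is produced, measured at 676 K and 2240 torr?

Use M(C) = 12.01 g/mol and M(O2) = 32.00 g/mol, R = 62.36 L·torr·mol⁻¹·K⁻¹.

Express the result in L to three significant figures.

n(C) = 111 / 12.01 = 9.242 mol
n(O2) = 140 / 32.00 = 4.375 mol
For 9.242 mol C, stoichiometry requires (1/1) × 9.242 = 9.242 mol O2; 4.375 mol is available, so O2 is limiting.
n(CO2) = (1/1) × 4.375 = 4.375 mol
V(CO2) = nRT/P = 4.375 × 62.36 × 676 / 2240 = 82.33 L

82.3 L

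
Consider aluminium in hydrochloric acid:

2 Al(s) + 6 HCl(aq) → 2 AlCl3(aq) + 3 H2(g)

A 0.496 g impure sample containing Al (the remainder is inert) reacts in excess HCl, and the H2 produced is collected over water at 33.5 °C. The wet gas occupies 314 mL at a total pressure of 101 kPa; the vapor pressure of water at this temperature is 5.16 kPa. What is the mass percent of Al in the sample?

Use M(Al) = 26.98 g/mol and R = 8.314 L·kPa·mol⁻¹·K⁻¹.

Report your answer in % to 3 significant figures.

P(H2) = 101 − 5.16 = 95.84 kPa
n(H2) = PV/RT = (95.84 × 0.3140) / (8.314 × 306.65) = 0.01180 mol
n(Al) = (2/3) × 0.01180 = 0.007867 mol
m(Al) = 0.007867 × 26.98 = 0.2123 g
%Al = 0.2123 / 0.496 × 100 = 42.80%

42.8 %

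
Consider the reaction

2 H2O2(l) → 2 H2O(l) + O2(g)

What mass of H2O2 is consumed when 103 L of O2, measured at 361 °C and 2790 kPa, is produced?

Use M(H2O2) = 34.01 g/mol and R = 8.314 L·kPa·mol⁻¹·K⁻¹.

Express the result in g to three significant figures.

3710 g

n(O2) = PV/RT = (2790 × 103) / (8.314 × 634.15) = 54.51 mol
n(H2O2) = (2/1) × 54.51 = 109.0 mol
m(H2O2) = 109.0 × 34.01 = 3707 g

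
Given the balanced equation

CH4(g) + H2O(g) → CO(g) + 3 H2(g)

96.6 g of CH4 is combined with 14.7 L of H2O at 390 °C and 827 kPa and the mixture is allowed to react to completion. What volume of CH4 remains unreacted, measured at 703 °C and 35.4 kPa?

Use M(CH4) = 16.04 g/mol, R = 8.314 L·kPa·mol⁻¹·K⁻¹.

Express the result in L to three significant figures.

875 L

n(CH4) = 96.6 / 16.04 = 6.022 mol
n(H2O) = PV/RT = (827 × 14.7) / (8.314 × 663.15) = 2.205 mol
For 6.022 mol CH4, stoichiometry requires (1/1) × 6.022 = 6.022 mol H2O; 2.205 mol is available, so H2O is limiting.
n(CH4) consumed = (1/1) × 2.205 = 2.205 mol; remaining = 6.022 − 2.205 = 3.817 mol
V(CH4) = nRT/P = 3.817 × 8.314 × 976.15 / 35.4 = 875.1 L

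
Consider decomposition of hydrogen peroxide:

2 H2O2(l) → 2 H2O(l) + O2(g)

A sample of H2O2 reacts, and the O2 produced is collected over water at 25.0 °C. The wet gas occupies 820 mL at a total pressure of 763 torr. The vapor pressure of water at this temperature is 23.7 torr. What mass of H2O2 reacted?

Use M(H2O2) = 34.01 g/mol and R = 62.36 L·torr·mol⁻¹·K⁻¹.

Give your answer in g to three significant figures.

2.22 g

P(O2) = 763 − 23.7 = 739.3 torr
n(O2) = PV/RT = (739.3 × 0.8200) / (62.36 × 298.15) = 0.03261 mol
n(H2O2) = (2/1) × 0.03261 = 0.06522 mol
m(H2O2) = 0.06522 × 34.01 = 2.218 g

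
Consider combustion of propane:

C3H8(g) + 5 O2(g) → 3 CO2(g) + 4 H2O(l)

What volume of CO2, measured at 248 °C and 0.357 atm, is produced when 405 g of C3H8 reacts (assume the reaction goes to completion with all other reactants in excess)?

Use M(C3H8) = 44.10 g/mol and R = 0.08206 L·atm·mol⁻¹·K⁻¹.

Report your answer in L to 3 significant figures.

3300 L

n(C3H8) = 405.0 / 44.10 = 9.184 mol
n(CO2) = (3/1) × 9.184 = 27.55 mol
V = nRT/P = 27.55 × 0.08206 × 521.15 / 0.357 = 3300 L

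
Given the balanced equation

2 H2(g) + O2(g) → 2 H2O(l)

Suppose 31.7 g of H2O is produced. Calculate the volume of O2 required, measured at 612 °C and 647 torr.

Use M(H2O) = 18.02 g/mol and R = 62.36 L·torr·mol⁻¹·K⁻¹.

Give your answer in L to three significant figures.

75.0 L

n(H2O) = 31.70 / 18.02 = 1.759 mol
n(O2) = (1/2) × 1.759 = 0.8795 mol
V = nRT/P = 0.8795 × 62.36 × 885.15 / 647 = 75.03 L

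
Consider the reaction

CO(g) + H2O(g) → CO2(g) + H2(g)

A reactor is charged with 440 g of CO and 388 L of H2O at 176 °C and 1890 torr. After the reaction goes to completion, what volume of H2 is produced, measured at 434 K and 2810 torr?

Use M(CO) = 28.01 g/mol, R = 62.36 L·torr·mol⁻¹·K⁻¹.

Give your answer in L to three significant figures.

n(CO) = 440 / 28.01 = 15.71 mol
n(H2O) = PV/RT = (1890 × 388) / (62.36 × 449.15) = 26.18 mol
For 15.71 mol CO, stoichiometry requires (1/1) × 15.71 = 15.71 mol H2O; 26.18 mol is available, so CO is limiting.
n(H2) = (1/1) × 15.71 = 15.71 mol
V(H2) = nRT/P = 15.71 × 62.36 × 434 / 2810 = 151.3 L

151 L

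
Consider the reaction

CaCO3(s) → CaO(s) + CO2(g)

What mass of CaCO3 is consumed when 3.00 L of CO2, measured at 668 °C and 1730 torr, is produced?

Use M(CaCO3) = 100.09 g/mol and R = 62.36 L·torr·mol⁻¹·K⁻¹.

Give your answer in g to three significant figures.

8.85 g

n(CO2) = PV/RT = (1730 × 3.00) / (62.36 × 941.15) = 0.08843 mol
n(CaCO3) = (1/1) × 0.08843 = 0.08843 mol
m(CaCO3) = 0.08843 × 100.09 = 8.851 g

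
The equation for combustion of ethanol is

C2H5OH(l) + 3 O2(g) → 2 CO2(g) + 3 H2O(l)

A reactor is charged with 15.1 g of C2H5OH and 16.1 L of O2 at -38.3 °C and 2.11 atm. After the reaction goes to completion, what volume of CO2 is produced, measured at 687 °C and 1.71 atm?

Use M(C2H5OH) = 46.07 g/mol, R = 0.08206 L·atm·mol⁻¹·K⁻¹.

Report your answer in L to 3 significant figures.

n(C2H5OH) = 15.1 / 46.07 = 0.3278 mol
n(O2) = PV/RT = (2.11 × 16.1) / (0.08206 × 234.85) = 1.763 mol
For 0.3278 mol C2H5OH, stoichiometry requires (3/1) × 0.3278 = 0.9834 mol O2; 1.763 mol is available, so C2H5OH is limiting.
n(CO2) = (2/1) × 0.3278 = 0.6556 mol
V(CO2) = nRT/P = 0.6556 × 0.08206 × 960.15 / 1.71 = 30.21 L

30.2 L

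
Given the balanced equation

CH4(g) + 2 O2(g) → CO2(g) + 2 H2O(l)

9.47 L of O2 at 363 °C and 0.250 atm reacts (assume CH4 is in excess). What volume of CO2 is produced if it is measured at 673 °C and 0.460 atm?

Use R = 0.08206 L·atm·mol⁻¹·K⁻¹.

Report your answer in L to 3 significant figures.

3.83 L

n(O2) = PV/RT = (0.250 × 9.47) / (0.08206 × 636.15) = 0.04535 mol
n(CO2) = (1/2) × 0.04535 = 0.02268 mol
V = nRT/P = 0.02268 × 0.08206 × 946.15 / 0.460 = 3.828 L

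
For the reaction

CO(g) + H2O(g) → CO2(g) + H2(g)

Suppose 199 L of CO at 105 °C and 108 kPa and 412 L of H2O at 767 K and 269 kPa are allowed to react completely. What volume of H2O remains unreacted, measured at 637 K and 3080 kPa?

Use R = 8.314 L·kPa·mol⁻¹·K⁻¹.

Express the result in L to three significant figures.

n(CO) = PV/RT = (108 × 199) / (8.314 × 378.15) = 6.836 mol
n(H2O) = PV/RT = (269 × 412) / (8.314 × 767) = 17.38 mol
For 6.836 mol CO, stoichiometry requires (1/1) × 6.836 = 6.836 mol H2O; 17.38 mol is available, so CO is limiting.
n(H2O) consumed = (1/1) × 6.836 = 6.836 mol; remaining = 17.38 − 6.836 = 10.54 mol
V(H2O) = nRT/P = 10.54 × 8.314 × 637 / 3080 = 18.12 L

18.1 L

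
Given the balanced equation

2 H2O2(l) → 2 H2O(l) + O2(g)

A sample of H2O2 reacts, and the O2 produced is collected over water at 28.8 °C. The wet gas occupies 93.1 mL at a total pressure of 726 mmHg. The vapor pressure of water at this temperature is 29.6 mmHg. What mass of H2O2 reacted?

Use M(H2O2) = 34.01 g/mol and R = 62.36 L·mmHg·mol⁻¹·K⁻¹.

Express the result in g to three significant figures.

0.234 g

P(O2) = 726 − 29.6 = 696.4 mmHg
n(O2) = PV/RT = (696.4 × 0.09310) / (62.36 × 301.95) = 0.003443 mol
n(H2O2) = (2/1) × 0.003443 = 0.006886 mol
m(H2O2) = 0.006886 × 34.01 = 0.2342 g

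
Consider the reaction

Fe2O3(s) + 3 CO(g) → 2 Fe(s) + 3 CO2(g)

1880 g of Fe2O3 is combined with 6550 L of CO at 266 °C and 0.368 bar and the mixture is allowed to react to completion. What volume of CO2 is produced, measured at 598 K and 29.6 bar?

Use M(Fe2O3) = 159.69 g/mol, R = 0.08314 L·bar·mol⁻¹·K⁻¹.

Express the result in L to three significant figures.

59.3 L

n(Fe2O3) = 1880 / 159.69 = 11.77 mol
n(CO) = PV/RT = (0.368 × 6550) / (0.08314 × 539.15) = 53.77 mol
For 11.77 mol Fe2O3, stoichiometry requires (3/1) × 11.77 = 35.31 mol CO; 53.77 mol is available, so Fe2O3 is limiting.
n(CO2) = (3/1) × 11.77 = 35.31 mol
V(CO2) = nRT/P = 35.31 × 0.08314 × 598 / 29.6 = 59.31 L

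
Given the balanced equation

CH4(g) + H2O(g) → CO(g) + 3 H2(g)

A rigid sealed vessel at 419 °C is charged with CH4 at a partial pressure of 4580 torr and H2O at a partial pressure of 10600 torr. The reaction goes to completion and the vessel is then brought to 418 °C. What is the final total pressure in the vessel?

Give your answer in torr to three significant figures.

24300 torr

With V and T fixed, P_i ∝ n_i, so the mole ratios apply directly to partial pressures at 419 °C.
P(H2O) required for 4580 torr of CH4 = (1/1) × 4580 = 4580 torr; available 10600 torr, so CH4 is limiting.
P(H2O) remaining = 10600 − (1/1) × 4580 = 6020 torr
P(gaseous products) = (1+3)/1 × 4580 = 18320 torr
P_total at 419 °C = 6020 + 18320 = 24340 torr
Scaling to 418 °C: P = 24340 × 691.15/692.15 = 24300 torr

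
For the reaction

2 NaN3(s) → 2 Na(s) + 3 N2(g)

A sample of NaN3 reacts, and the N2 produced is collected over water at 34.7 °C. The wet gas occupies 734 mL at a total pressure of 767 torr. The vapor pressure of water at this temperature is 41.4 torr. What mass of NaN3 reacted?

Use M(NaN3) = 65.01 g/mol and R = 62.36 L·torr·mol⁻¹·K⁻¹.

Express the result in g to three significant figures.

1.20 g

P(N2) = 767 − 41.4 = 725.6 torr
n(N2) = PV/RT = (725.6 × 0.7340) / (62.36 × 307.85) = 0.02774 mol
n(NaN3) = (2/3) × 0.02774 = 0.01849 mol
m(NaN3) = 0.01849 × 65.01 = 1.202 g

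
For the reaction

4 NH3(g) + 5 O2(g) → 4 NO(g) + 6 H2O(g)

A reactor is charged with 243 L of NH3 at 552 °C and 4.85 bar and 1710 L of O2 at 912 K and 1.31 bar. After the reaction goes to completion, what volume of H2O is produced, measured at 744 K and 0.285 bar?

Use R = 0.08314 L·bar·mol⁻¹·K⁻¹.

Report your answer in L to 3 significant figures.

5590 L

n(NH3) = PV/RT = (4.85 × 243) / (0.08314 × 825.15) = 17.18 mol
n(O2) = PV/RT = (1.31 × 1710) / (0.08314 × 912) = 29.54 mol
For 17.18 mol NH3, stoichiometry requires (5/4) × 17.18 = 21.48 mol O2; 29.54 mol is available, so NH3 is limiting.
n(H2O) = (6/4) × 17.18 = 25.77 mol
V(H2O) = nRT/P = 25.77 × 0.08314 × 744 / 0.285 = 5593 L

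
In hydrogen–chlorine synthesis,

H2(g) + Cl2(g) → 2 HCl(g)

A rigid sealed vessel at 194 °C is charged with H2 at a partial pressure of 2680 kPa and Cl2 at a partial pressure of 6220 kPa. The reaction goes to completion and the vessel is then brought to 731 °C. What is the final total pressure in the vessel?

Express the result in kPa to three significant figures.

19100 kPa

At constant V, partial pressures at 194 °C are proportional to moles, so apply stoichiometry directly to pressures.
P(Cl2) required for 2680 kPa of H2 = (1/1) × 2680 = 2680 kPa; available 6220 kPa, so H2 is limiting.
P(Cl2) remaining = 6220 − (1/1) × 2680 = 3540 kPa
P(gaseous products) = (2)/1 × 2680 = 5360 kPa
P_total at 194 °C = 3540 + 5360 = 8900 kPa
Scaling to 731 °C: P = 8900 × 1004.15/467.15 = 19130 kPa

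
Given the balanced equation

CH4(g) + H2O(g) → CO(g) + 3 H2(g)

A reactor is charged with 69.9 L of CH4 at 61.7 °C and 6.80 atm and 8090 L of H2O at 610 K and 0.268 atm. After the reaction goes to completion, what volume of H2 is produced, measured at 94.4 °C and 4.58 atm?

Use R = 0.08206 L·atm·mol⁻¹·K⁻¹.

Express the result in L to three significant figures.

n(CH4) = PV/RT = (6.80 × 69.9) / (0.08206 × 334.85) = 17.30 mol
n(H2O) = PV/RT = (0.268 × 8090) / (0.08206 × 610) = 43.31 mol
For 17.30 mol CH4, stoichiometry requires (1/1) × 17.30 = 17.30 mol H2O; 43.31 mol is available, so CH4 is limiting.
n(H2) = (3/1) × 17.30 = 51.90 mol
V(H2) = nRT/P = 51.90 × 0.08206 × 367.55 / 4.58 = 341.8 L

342 L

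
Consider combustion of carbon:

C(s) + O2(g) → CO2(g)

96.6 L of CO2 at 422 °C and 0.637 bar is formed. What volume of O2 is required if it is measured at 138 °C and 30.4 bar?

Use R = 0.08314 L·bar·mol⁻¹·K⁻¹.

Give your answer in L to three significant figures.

n(CO2) = PV/RT = (0.637 × 96.6) / (0.08314 × 695.15) = 1.065 mol
n(O2) = (1/1) × 1.065 = 1.065 mol
V = nRT/P = 1.065 × 0.08314 × 411.15 / 30.4 = 1.198 L

1.20 L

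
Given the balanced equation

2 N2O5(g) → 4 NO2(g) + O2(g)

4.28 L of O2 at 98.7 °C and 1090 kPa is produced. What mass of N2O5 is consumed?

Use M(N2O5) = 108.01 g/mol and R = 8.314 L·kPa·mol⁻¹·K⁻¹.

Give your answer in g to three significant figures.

326 g

n(O2) = PV/RT = (1090 × 4.28) / (8.314 × 371.85) = 1.509 mol
n(N2O5) = (2/1) × 1.509 = 3.018 mol
m(N2O5) = 3.018 × 108.01 = 326.0 g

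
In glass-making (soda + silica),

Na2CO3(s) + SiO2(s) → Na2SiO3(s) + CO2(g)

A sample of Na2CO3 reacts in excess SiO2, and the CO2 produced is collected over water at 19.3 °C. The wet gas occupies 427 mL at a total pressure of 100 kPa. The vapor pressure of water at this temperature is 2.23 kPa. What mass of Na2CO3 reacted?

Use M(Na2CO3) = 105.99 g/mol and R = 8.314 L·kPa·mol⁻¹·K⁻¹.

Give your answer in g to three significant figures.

1.82 g

P(CO2) = 100 − 2.23 = 97.77 kPa
n(CO2) = PV/RT = (97.77 × 0.4270) / (8.314 × 292.45) = 0.01717 mol
n(Na2CO3) = (1/1) × 0.01717 = 0.01717 mol
m(Na2CO3) = 0.01717 × 105.99 = 1.820 g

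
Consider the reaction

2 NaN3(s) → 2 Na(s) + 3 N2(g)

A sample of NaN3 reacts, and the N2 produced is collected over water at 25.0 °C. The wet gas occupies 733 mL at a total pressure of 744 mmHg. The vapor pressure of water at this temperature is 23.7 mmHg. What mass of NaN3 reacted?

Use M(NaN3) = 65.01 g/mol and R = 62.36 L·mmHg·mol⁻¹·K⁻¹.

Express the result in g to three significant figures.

1.23 g

P(N2) = 744 − 23.7 = 720.3 mmHg
n(N2) = PV/RT = (720.3 × 0.7330) / (62.36 × 298.15) = 0.02840 mol
n(NaN3) = (2/3) × 0.02840 = 0.01893 mol
m(NaN3) = 0.01893 × 65.01 = 1.231 g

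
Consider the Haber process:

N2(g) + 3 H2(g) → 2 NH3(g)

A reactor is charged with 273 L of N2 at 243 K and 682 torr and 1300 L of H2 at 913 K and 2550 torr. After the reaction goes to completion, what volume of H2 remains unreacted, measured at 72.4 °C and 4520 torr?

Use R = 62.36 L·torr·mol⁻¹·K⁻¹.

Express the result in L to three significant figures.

102 L

n(N2) = PV/RT = (682 × 273) / (62.36 × 243) = 12.29 mol
n(H2) = PV/RT = (2550 × 1300) / (62.36 × 913) = 58.22 mol
For 12.29 mol N2, stoichiometry requires (3/1) × 12.29 = 36.87 mol H2; 58.22 mol is available, so N2 is limiting.
n(H2) consumed = (3/1) × 12.29 = 36.87 mol; remaining = 58.22 − 36.87 = 21.35 mol
V(H2) = nRT/P = 21.35 × 62.36 × 345.55 / 4520 = 101.8 L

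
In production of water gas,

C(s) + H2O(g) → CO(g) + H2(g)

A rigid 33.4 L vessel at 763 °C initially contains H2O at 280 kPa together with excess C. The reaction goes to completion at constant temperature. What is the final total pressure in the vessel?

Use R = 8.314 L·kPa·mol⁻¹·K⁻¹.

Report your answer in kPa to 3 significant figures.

Since T and V are fixed, P_final/P_initial = n_final/n_initial = 2/1.
P_final = (2/1) × 280 = 560.0 kPa

560 kPa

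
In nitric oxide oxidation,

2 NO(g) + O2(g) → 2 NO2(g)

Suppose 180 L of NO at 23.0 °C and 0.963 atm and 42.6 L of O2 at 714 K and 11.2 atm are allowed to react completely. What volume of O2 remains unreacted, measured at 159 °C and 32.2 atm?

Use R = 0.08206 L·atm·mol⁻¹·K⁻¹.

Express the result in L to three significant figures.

n(NO) = PV/RT = (0.963 × 180) / (0.08206 × 296.15) = 7.133 mol
n(O2) = PV/RT = (11.2 × 42.6) / (0.08206 × 714) = 8.143 mol
For 7.133 mol NO, stoichiometry requires (1/2) × 7.133 = 3.567 mol O2; 8.143 mol is available, so NO is limiting.
n(O2) consumed = (1/2) × 7.133 = 3.567 mol; remaining = 8.143 − 3.567 = 4.576 mol
V(O2) = nRT/P = 4.576 × 0.08206 × 432.15 / 32.2 = 5.040 L

5.04 L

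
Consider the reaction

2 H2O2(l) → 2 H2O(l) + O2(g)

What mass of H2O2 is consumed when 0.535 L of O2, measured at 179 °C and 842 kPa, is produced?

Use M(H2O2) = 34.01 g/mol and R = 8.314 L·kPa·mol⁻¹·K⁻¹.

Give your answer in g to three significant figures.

8.15 g

n(O2) = PV/RT = (842 × 0.535) / (8.314 × 452.15) = 0.1198 mol
n(H2O2) = (2/1) × 0.1198 = 0.2396 mol
m(H2O2) = 0.2396 × 34.01 = 8.149 g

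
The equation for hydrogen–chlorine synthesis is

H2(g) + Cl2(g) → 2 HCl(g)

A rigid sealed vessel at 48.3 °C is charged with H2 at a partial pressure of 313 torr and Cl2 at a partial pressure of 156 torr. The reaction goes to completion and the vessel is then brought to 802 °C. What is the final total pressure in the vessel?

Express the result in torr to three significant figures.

1570 torr

With V and T fixed, P_i ∝ n_i, so the mole ratios apply directly to partial pressures at 48.3 °C.
P(Cl2) required for 313 torr of H2 = (1/1) × 313 = 313.0 torr; available 156 torr, so Cl2 is limiting.
P(H2) remaining = 313 − (1/1) × 156 = 157.0 torr
P(gaseous products) = (2)/1 × 156 = 312.0 torr
P_total at 48.3 °C = 157.0 + 312.0 = 469.0 torr
Scaling to 802 °C: P = 469.0 × 1075.15/321.45 = 1569 torr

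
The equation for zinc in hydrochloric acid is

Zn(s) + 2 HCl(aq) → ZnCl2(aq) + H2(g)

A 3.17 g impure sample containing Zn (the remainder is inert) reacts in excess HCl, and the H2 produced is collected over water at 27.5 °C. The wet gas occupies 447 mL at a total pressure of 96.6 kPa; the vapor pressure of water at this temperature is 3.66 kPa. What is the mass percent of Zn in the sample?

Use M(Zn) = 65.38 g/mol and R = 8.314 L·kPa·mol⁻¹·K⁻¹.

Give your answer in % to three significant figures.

P(H2) = 96.6 − 3.66 = 92.94 kPa
n(H2) = PV/RT = (92.94 × 0.4470) / (8.314 × 300.65) = 0.01662 mol
n(Zn) = (1/1) × 0.01662 = 0.01662 mol
m(Zn) = 0.01662 × 65.38 = 1.087 g
%Zn = 1.087 / 3.17 × 100 = 34.29%

34.3 %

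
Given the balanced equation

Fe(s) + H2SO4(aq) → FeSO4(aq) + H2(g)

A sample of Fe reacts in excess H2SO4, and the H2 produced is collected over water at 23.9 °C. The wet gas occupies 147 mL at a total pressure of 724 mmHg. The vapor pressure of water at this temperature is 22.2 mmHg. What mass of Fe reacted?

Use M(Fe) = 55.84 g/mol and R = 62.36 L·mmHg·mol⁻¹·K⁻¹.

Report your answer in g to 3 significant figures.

P(H2) = 724 − 22.2 = 701.8 mmHg
n(H2) = PV/RT = (701.8 × 0.1470) / (62.36 × 297.05) = 0.005569 mol
n(Fe) = (1/1) × 0.005569 = 0.005569 mol
m(Fe) = 0.005569 × 55.84 = 0.3110 g

0.311 g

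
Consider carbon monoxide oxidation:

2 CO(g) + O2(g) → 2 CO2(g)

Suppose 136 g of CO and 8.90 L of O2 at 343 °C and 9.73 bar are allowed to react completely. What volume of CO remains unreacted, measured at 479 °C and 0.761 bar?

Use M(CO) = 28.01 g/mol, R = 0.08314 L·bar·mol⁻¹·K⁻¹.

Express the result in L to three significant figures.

121 L

n(CO) = 136 / 28.01 = 4.855 mol
n(O2) = PV/RT = (9.73 × 8.90) / (0.08314 × 616.15) = 1.690 mol
For 4.855 mol CO, stoichiometry requires (1/2) × 4.855 = 2.428 mol O2; 1.690 mol is available, so O2 is limiting.
n(CO) consumed = (2/1) × 1.690 = 3.380 mol; remaining = 4.855 − 3.380 = 1.475 mol
V(CO) = nRT/P = 1.475 × 0.08314 × 752.15 / 0.761 = 121.2 L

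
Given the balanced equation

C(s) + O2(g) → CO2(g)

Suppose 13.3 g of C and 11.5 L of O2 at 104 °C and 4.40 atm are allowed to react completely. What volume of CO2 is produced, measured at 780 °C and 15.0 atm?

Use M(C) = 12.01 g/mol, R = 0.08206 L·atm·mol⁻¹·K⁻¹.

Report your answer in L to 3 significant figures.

6.38 L

n(C) = 13.3 / 12.01 = 1.107 mol
n(O2) = PV/RT = (4.40 × 11.5) / (0.08206 × 377.15) = 1.635 mol
For 1.107 mol C, stoichiometry requires (1/1) × 1.107 = 1.107 mol O2; 1.635 mol is available, so C is limiting.
n(CO2) = (1/1) × 1.107 = 1.107 mol
V(CO2) = nRT/P = 1.107 × 0.08206 × 1053.15 / 15.0 = 6.378 L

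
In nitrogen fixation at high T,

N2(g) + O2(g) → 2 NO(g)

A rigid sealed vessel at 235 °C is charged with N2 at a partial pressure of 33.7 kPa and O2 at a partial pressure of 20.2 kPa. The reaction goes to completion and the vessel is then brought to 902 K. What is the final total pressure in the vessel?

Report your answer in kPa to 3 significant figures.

95.7 kPa

At constant V, partial pressures at 235 °C are proportional to moles, so apply stoichiometry directly to pressures.
P(O2) required for 33.7 kPa of N2 = (1/1) × 33.7 = 33.70 kPa; available 20.2 kPa, so O2 is limiting.
P(N2) remaining = 33.7 − (1/1) × 20.2 = 13.50 kPa
P(gaseous products) = (2)/1 × 20.2 = 40.40 kPa
P_total at 235 °C = 13.50 + 40.40 = 53.90 kPa
Scaling to 902 K: P = 53.90 × 902/508.15 = 95.68 kPa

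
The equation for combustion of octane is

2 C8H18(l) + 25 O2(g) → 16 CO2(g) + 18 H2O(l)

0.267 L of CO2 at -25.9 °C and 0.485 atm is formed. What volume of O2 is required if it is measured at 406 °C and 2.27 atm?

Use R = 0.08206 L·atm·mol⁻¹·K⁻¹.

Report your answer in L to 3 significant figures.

0.245 L

n(CO2) = PV/RT = (0.485 × 0.267) / (0.08206 × 247.25) = 0.006382 mol
n(O2) = (25/16) × 0.006382 = 0.009972 mol
V = nRT/P = 0.009972 × 0.08206 × 679.15 / 2.27 = 0.2448 L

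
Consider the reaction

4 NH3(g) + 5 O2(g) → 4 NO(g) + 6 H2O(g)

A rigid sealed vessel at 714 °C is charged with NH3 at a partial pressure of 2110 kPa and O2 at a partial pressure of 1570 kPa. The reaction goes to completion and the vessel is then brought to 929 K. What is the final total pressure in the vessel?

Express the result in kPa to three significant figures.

Because the vessel is rigid and T is held at 714 °C, work the stoichiometry in partial pressures (P_i = n_iRT/V).
P(O2) required for 2110 kPa of NH3 = (5/4) × 2110 = 2638 kPa; available 1570 kPa, so O2 is limiting.
P(NH3) remaining = 2110 − (4/5) × 1570 = 854.0 kPa
P(gaseous products) = (4+6)/5 × 1570 = 3140 kPa
P_total at 714 °C = 854.0 + 3140 = 3994 kPa
Scaling to 929 K: P = 3994 × 929/987.15 = 3759 kPa

3760 kPa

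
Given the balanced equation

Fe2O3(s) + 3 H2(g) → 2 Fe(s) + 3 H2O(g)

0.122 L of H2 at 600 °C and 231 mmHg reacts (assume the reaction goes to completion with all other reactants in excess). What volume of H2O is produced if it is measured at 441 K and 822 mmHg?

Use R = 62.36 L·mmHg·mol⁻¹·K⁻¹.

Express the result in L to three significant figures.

0.0173 L

n(H2) = PV/RT = (231 × 0.122) / (62.36 × 873.15) = 0.0005176 mol
n(H2O) = (3/3) × 0.0005176 = 0.0005176 mol
V = nRT/P = 0.0005176 × 62.36 × 441 / 822 = 0.01732 L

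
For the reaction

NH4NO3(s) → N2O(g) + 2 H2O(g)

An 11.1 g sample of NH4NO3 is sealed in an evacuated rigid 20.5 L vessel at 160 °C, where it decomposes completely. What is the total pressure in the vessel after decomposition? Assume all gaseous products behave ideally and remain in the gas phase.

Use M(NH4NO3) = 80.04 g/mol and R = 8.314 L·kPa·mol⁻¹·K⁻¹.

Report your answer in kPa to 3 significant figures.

n(NH4NO3) = 11.1 / 80.04 = 0.1387 mol
n(gas produced) = (3/1) × 0.1387 = 0.4161 mol
P = nRT/V = 0.4161 × 8.314 × 433.15 / 20.5 = 73.10 kPa

73.1 kPa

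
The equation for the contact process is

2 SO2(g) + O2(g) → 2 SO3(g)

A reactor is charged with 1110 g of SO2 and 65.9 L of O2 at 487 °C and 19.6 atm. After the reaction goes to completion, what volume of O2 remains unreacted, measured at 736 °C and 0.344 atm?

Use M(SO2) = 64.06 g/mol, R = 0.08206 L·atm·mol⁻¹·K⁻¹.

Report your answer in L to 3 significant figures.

2900 L

n(SO2) = 1110 / 64.06 = 17.33 mol
n(O2) = PV/RT = (19.6 × 65.9) / (0.08206 × 760.15) = 20.71 mol
For 17.33 mol SO2, stoichiometry requires (1/2) × 17.33 = 8.665 mol O2; 20.71 mol is available, so SO2 is limiting.
n(O2) consumed = (1/2) × 17.33 = 8.665 mol; remaining = 20.71 − 8.665 = 12.05 mol
V(O2) = nRT/P = 12.05 × 0.08206 × 1009.15 / 0.344 = 2901 L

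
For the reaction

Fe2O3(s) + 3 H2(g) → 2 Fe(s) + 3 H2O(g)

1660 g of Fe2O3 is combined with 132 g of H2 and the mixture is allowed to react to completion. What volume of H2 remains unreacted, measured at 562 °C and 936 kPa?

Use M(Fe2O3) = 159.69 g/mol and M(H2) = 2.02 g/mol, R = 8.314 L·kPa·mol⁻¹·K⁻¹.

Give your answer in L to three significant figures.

253 L

n(Fe2O3) = 1660 / 159.69 = 10.40 mol
n(H2) = 132 / 2.02 = 65.35 mol
For 10.40 mol Fe2O3, stoichiometry requires (3/1) × 10.40 = 31.20 mol H2; 65.35 mol is available, so Fe2O3 is limiting.
n(H2) consumed = (3/1) × 10.40 = 31.20 mol; remaining = 65.35 − 31.20 = 34.15 mol
V(H2) = nRT/P = 34.15 × 8.314 × 835.15 / 936 = 253.3 L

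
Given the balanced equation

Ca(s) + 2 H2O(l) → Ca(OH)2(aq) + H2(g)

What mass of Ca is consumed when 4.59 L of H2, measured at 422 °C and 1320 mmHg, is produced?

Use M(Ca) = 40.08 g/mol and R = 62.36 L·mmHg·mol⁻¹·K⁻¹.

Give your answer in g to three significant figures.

n(H2) = PV/RT = (1320 × 4.59) / (62.36 × 695.15) = 0.1398 mol
n(Ca) = (1/1) × 0.1398 = 0.1398 mol
m(Ca) = 0.1398 × 40.08 = 5.603 g

5.60 g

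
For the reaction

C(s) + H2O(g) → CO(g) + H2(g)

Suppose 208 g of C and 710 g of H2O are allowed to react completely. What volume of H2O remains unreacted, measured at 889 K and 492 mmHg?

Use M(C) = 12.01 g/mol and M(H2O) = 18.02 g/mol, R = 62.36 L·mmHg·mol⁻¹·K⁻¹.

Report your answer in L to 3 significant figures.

2490 L

n(C) = 208 / 12.01 = 17.32 mol
n(H2O) = 710 / 18.02 = 39.40 mol
For 17.32 mol C, stoichiometry requires (1/1) × 17.32 = 17.32 mol H2O; 39.40 mol is available, so C is limiting.
n(H2O) consumed = (1/1) × 17.32 = 17.32 mol; remaining = 39.40 − 17.32 = 22.08 mol
V(H2O) = nRT/P = 22.08 × 62.36 × 889 / 492 = 2488 L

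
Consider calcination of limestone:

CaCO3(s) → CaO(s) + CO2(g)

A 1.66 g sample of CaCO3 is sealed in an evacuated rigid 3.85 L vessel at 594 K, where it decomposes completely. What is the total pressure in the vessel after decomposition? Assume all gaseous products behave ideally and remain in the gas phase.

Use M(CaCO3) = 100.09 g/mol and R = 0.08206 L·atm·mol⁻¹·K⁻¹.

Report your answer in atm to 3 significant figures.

0.210 atm

n(CaCO3) = 1.66 / 100.09 = 0.01659 mol
n(gas produced) = (1/1) × 0.01659 = 0.01659 mol
P = nRT/V = 0.01659 × 0.08206 × 594 / 3.85 = 0.2100 atm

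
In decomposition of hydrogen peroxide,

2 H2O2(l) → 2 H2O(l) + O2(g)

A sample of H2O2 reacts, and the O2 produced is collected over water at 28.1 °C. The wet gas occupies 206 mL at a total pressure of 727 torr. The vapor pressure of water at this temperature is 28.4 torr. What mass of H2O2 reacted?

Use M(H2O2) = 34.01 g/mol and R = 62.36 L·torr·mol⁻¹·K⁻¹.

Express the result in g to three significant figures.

0.521 g

P(O2) = 727 − 28.4 = 698.6 torr
n(O2) = PV/RT = (698.6 × 0.2060) / (62.36 × 301.25) = 0.007661 mol
n(H2O2) = (2/1) × 0.007661 = 0.01532 mol
m(H2O2) = 0.01532 × 34.01 = 0.5210 g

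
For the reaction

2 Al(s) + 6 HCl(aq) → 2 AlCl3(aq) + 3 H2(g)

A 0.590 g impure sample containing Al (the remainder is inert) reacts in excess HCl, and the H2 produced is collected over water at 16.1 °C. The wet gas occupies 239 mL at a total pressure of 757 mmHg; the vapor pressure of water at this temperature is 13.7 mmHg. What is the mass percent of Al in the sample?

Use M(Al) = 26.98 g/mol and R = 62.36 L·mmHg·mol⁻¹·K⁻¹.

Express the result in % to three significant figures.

30.0 %

P(H2) = 757 − 13.7 = 743.3 mmHg
n(H2) = PV/RT = (743.3 × 0.2390) / (62.36 × 289.25) = 0.009849 mol
n(Al) = (2/3) × 0.009849 = 0.006566 mol
m(Al) = 0.006566 × 26.98 = 0.1772 g
%Al = 0.1772 / 0.590 × 100 = 30.03%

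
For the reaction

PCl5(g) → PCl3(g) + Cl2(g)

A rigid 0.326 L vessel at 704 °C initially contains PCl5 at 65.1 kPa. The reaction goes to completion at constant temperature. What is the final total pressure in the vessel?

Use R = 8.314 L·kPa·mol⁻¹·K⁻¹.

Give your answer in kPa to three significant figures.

130 kPa

At constant T and V, P ∝ n(gas): 1 mol gas → 2 mol gas.
P_final = (2/1) × 65.1 = 130.2 kPa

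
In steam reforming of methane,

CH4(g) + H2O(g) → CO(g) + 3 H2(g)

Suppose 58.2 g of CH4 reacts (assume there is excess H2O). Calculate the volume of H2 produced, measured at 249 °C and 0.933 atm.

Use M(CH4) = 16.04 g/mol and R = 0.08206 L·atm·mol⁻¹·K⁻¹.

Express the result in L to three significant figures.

n(CH4) = 58.20 / 16.04 = 3.628 mol
n(H2) = (3/1) × 3.628 = 10.88 mol
V = nRT/P = 10.88 × 0.08206 × 522.15 / 0.933 = 499.7 L

500 L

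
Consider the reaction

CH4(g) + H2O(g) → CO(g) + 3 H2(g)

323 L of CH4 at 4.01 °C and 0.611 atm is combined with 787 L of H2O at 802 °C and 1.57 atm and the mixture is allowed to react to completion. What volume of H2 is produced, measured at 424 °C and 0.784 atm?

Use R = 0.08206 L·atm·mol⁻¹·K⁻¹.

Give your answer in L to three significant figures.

1900 L

n(CH4) = PV/RT = (0.611 × 323) / (0.08206 × 277.16) = 8.677 mol
n(H2O) = PV/RT = (1.57 × 787) / (0.08206 × 1075.15) = 14.00 mol
For 8.677 mol CH4, stoichiometry requires (1/1) × 8.677 = 8.677 mol H2O; 14.00 mol is available, so CH4 is limiting.
n(H2) = (3/1) × 8.677 = 26.03 mol
V(H2) = nRT/P = 26.03 × 0.08206 × 697.15 / 0.784 = 1899 L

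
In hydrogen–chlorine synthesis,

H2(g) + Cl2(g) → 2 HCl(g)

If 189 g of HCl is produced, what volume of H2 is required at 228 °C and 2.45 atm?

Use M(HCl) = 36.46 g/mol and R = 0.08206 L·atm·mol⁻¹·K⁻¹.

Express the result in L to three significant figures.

n(HCl) = 189.0 / 36.46 = 5.184 mol
n(H2) = (1/2) × 5.184 = 2.592 mol
V = nRT/P = 2.592 × 0.08206 × 501.15 / 2.45 = 43.51 L

43.5 L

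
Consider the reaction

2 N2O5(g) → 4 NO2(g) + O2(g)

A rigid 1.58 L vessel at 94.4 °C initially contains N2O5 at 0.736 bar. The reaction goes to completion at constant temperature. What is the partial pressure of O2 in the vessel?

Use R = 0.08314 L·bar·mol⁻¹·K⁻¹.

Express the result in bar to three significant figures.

0.368 bar

n(N2O5)₀ = PV/RT = (0.736 × 1.58) / (0.08314 × 367.55) = 0.03805 mol
n(O2) = (1/2) × 0.03805 = 0.01903 mol
P(O2) = nRT/V = 0.01903 × 0.08314 × 367.55 / 1.58 = 0.3681 bar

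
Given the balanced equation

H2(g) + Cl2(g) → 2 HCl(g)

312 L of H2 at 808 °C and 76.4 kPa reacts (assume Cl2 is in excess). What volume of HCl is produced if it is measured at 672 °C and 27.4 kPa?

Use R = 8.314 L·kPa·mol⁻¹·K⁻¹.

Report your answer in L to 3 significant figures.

n(H2) = PV/RT = (76.4 × 312) / (8.314 × 1081.15) = 2.652 mol
n(HCl) = (2/1) × 2.652 = 5.304 mol
V = nRT/P = 5.304 × 8.314 × 945.15 / 27.4 = 1521 L

1520 L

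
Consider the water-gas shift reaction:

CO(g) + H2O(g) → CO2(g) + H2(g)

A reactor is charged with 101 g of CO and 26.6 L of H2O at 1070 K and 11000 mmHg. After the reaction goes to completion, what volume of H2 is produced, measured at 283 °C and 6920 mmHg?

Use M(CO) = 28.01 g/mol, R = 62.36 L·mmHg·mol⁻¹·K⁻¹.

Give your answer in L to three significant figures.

18.1 L

n(CO) = 101 / 28.01 = 3.606 mol
n(H2O) = PV/RT = (11000 × 26.6) / (62.36 × 1070) = 4.385 mol
For 3.606 mol CO, stoichiometry requires (1/1) × 3.606 = 3.606 mol H2O; 4.385 mol is available, so CO is limiting.
n(H2) = (1/1) × 3.606 = 3.606 mol
V(H2) = nRT/P = 3.606 × 62.36 × 556.15 / 6920 = 18.07 L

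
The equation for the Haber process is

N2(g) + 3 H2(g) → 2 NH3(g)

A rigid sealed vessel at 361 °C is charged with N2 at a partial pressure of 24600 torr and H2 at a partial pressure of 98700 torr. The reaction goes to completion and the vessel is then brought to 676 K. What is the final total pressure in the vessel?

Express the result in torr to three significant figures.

At constant V, partial pressures at 361 °C are proportional to moles, so apply stoichiometry directly to pressures.
P(H2) required for 24600 torr of N2 = (3/1) × 24600 = 73800 torr; available 98700 torr, so N2 is limiting.
P(H2) remaining = 98700 − (3/1) × 24600 = 24900 torr
P(gaseous products) = (2)/1 × 24600 = 49200 torr
P_total at 361 °C = 24900 + 49200 = 74100 torr
Scaling to 676 K: P = 74100 × 676/634.15 = 78990 torr

79000 torr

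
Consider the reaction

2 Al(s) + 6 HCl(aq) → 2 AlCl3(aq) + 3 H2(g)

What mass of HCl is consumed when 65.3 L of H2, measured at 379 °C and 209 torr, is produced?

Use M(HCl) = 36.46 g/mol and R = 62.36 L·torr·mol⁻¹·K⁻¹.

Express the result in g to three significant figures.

24.5 g

n(H2) = PV/RT = (209 × 65.3) / (62.36 × 652.15) = 0.3356 mol
n(HCl) = (6/3) × 0.3356 = 0.6712 mol
m(HCl) = 0.6712 × 36.46 = 24.47 g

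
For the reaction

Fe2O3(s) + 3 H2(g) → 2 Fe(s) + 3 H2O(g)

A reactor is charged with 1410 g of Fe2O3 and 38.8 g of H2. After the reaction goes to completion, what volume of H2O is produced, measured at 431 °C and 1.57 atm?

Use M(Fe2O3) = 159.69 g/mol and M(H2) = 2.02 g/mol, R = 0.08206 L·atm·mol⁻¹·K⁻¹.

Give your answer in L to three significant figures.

707 L

n(Fe2O3) = 1410 / 159.69 = 8.830 mol
n(H2) = 38.8 / 2.02 = 19.21 mol
For 8.830 mol Fe2O3, stoichiometry requires (3/1) × 8.830 = 26.49 mol H2; 19.21 mol is available, so H2 is limiting.
n(H2O) = (3/3) × 19.21 = 19.21 mol
V(H2O) = nRT/P = 19.21 × 0.08206 × 704.15 / 1.57 = 707.0 L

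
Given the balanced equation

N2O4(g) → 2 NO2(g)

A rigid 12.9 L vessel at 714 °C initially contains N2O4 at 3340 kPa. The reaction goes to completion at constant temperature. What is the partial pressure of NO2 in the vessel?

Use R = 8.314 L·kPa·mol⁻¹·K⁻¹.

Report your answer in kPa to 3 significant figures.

6680 kPa

n(N2O4)₀ = PV/RT = (3340 × 12.9) / (8.314 × 987.15) = 5.250 mol
n(NO2) = (2/1) × 5.250 = 10.50 mol
P(NO2) = nRT/V = 10.50 × 8.314 × 987.15 / 12.9 = 6680 kPa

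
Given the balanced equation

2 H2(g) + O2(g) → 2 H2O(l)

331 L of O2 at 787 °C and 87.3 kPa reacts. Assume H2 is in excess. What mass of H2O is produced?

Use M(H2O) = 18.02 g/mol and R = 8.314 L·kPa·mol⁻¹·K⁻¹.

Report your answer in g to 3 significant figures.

n(O2) = PV/RT = (87.3 × 331) / (8.314 × 1060.15) = 3.278 mol
n(H2O) = (2/1) × 3.278 = 6.556 mol
m(H2O) = 6.556 × 18.02 = 118.1 g

118 g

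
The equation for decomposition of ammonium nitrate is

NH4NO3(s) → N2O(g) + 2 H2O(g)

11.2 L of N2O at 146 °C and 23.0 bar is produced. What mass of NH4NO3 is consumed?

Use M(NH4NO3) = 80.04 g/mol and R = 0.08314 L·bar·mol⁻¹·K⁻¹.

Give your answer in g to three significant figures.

592 g

n(N2O) = PV/RT = (23.0 × 11.2) / (0.08314 × 419.15) = 7.392 mol
n(NH4NO3) = (1/1) × 7.392 = 7.392 mol
m(NH4NO3) = 7.392 × 80.04 = 591.7 g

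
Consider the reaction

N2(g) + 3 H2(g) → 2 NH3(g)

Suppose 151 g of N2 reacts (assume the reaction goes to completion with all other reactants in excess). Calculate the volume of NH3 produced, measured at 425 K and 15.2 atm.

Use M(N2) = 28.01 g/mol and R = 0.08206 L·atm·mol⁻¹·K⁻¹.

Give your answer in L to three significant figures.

n(N2) = 151.0 / 28.01 = 5.391 mol
n(NH3) = (2/1) × 5.391 = 10.78 mol
V = nRT/P = 10.78 × 0.08206 × 425 / 15.2 = 24.73 L

24.7 L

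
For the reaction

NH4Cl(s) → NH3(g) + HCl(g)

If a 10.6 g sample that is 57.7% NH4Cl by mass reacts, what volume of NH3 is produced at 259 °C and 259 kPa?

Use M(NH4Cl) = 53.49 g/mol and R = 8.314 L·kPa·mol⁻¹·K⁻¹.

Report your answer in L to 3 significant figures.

mass of NH4Cl = 10.6 × 57.7/100 = 6.116 g
n(NH4Cl) = 6.116 / 53.49 = 0.1143 mol
n(NH3) = (1/1) × 0.1143 = 0.1143 mol
V = nRT/P = 0.1143 × 8.314 × 532.15 / 259 = 1.952 L

1.95 L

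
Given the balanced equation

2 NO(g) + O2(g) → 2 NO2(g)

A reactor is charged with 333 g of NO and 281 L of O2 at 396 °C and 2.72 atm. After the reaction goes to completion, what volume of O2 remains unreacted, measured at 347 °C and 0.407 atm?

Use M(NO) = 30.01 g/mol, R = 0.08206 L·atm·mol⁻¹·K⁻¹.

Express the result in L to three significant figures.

n(NO) = 333 / 30.01 = 11.10 mol
n(O2) = PV/RT = (2.72 × 281) / (0.08206 × 669.15) = 13.92 mol
For 11.10 mol NO, stoichiometry requires (1/2) × 11.10 = 5.550 mol O2; 13.92 mol is available, so NO is limiting.
n(O2) consumed = (1/2) × 11.10 = 5.550 mol; remaining = 13.92 − 5.550 = 8.370 mol
V(O2) = nRT/P = 8.370 × 0.08206 × 620.15 / 0.407 = 1047 L

1050 L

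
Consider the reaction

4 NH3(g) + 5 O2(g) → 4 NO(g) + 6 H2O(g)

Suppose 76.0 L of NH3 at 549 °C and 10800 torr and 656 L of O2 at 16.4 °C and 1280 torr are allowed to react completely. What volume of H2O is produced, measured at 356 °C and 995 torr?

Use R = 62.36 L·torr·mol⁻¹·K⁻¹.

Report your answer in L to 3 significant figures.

n(NH3) = PV/RT = (10800 × 76.0) / (62.36 × 822.15) = 16.01 mol
n(O2) = PV/RT = (1280 × 656) / (62.36 × 289.55) = 46.50 mol
For 16.01 mol NH3, stoichiometry requires (5/4) × 16.01 = 20.01 mol O2; 46.50 mol is available, so NH3 is limiting.
n(H2O) = (6/4) × 16.01 = 24.02 mol
V(H2O) = nRT/P = 24.02 × 62.36 × 629.15 / 995 = 947.1 L

947 L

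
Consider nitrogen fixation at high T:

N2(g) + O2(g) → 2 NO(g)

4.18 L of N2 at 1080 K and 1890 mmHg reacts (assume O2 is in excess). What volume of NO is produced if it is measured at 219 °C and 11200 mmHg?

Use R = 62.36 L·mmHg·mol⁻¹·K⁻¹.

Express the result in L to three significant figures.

0.643 L

n(N2) = PV/RT = (1890 × 4.18) / (62.36 × 1080) = 0.1173 mol
n(NO) = (2/1) × 0.1173 = 0.2346 mol
V = nRT/P = 0.2346 × 62.36 × 492.15 / 11200 = 0.6429 L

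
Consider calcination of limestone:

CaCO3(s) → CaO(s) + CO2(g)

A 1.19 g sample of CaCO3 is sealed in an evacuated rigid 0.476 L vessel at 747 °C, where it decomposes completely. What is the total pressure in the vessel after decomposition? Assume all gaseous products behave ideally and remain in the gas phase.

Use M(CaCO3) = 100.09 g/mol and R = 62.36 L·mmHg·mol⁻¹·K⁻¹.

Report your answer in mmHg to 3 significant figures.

n(CaCO3) = 1.19 / 100.09 = 0.01189 mol
n(gas produced) = (1/1) × 0.01189 = 0.01189 mol
P = nRT/V = 0.01189 × 62.36 × 1020.15 / 0.476 = 1589 mmHg

1590 mmHg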